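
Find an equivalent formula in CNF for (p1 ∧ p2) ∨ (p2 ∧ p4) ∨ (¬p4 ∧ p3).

(p1 ∧ p2) ∨ (p2 ∧ p4) ∨ (¬p4 ∧ p3)
= (p1 ∨ p2 ∨ ¬p4) ∧ (p1 ∨ p2 ∨ p3) ∧ (p1 ∨ p4 ∨ ¬p4) ∧ (p1 ∨ p4 ∨ p3) ∧ (p2 ∨ p2 ∨ ¬p4) ∧ (p2 ∨ p2 ∨ p3) ∧ (p2 ∨ p4 ∨ ¬p4) ∧ (p2 ∨ p4 ∨ p3)
= (p1 ∨ p4 ∨ p3) ∧ (p2 ∨ ¬p4) ∧ (p2 ∨ p3)

(p1 ∨ p4 ∨ p3) ∧ (p2 ∨ ¬p4) ∧ (p2 ∨ p3)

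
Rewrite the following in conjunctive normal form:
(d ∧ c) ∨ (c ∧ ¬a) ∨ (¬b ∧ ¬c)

(d ∨ ¬a ∨ ¬b) ∧ (d ∨ ¬a ∨ ¬c) ∧ (c ∨ ¬b)

(d ∧ c) ∨ (c ∧ ¬a) ∨ (¬b ∧ ¬c)
⇔ (d ∨ c ∨ ¬b) ∧ (d ∨ c ∨ ¬c) ∧ (d ∨ ¬a ∨ ¬b) ∧ (d ∨ ¬a ∨ ¬c) ∧ (c ∨ c ∨ ¬b) ∧ (c ∨ c ∨ ¬c) ∧ (c ∨ ¬a ∨ ¬b) ∧ (c ∨ ¬a ∨ ¬c)
⇔ (d ∨ ¬a ∨ ¬b) ∧ (d ∨ ¬a ∨ ¬c) ∧ (c ∨ ¬b)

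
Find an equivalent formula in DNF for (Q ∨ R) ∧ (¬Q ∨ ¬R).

(Q ∧ ¬R) ∨ (R ∧ ¬Q)

(Q ∨ R) ∧ (¬Q ∨ ¬R)
≡ (Q ∧ ¬Q) ∨ (Q ∧ ¬R) ∨ (R ∧ ¬Q) ∨ (R ∧ ¬R)   [distribute ∧ over ∨]
≡ (Q ∧ ¬R) ∨ (R ∧ ¬Q)   [simplify]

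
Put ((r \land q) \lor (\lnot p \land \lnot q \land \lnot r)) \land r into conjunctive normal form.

(q \lor \lnot p) \land (q \lor \lnot r) \land r

((r \land q) \lor (\lnot p \land \lnot q \land \lnot r)) \land r
= (r \lor \lnot p) \land (r \lor \lnot q) \land (r \lor \lnot r) \land (q \lor \lnot p) \land (q \lor \lnot q) \land (q \lor \lnot r) \land r   — distribute \lor over \land
= (q \lor \lnot p) \land (q \lor \lnot r) \land r   — simplify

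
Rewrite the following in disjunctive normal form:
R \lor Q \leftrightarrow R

R \lor Q \leftrightarrow R
≡ (R \lor Q \to R) \land (R \to R \lor Q)   — eliminate \leftrightarrow
≡ (\lnot (R \lor Q) \lor R) \land (R \to R \lor Q)   — eliminate \to
≡ (\lnot (R \lor Q) \lor R) \land (\lnot R \lor R \lor Q)   — eliminate \to
≡ (\lnot R \land \lnot Q \lor R) \land (\lnot R \lor R \lor Q)   — De Morgan
≡ \lnot R \land \lnot Q \land \lnot R \lor \lnot R \land \lnot Q \land R \lor \lnot R \land \lnot Q \land Q \lor R \land \lnot R \lor R \land R \lor R \land Q   — distribute \land over \lor
≡ \lnot R \land \lnot Q \lor R   — simplify

\lnot R \land \lnot Q \lor R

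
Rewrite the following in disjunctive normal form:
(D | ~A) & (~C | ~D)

(D & ~C) | (~A & ~C) | (~A & ~D)

(D | ~A) & (~C | ~D)
⇔ (D & ~C) | (D & ~D) | (~A & ~C) | (~A & ~D)   [distribute & over |]
⇔ (D & ~C) | (~A & ~C) | (~A & ~D)   [simplify]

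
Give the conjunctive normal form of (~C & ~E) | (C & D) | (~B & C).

(~C | D | ~B) & (~E | C) & (~E | D | ~B)

(~C & ~E) | (C & D) | (~B & C)
≡ (~C | C | ~B) & (~C | C | C) & (~C | D | ~B) & (~C | D | C) & (~E | C | ~B) & (~E | C | C) & (~E | D | ~B) & (~E | D | C)   (distribute | over &)
≡ (~C | D | ~B) & (~E | C) & (~E | D | ~B)   (simplify)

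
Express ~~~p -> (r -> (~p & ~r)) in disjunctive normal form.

p | ~r

~~~p -> (r -> (~p & ~r))
⇔ ~~~~p | (r -> (~p & ~r))   [eliminate ->]
⇔ ~~~~p | ~r | (~p & ~r)   [eliminate ->]
⇔ ~~p | ~r | (~p & ~r)   [double negation]
⇔ p | ~r | (~p & ~r)   [double negation]
⇔ p | ~r   [simplify]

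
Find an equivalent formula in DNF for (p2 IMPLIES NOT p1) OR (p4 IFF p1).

NOT p2 OR NOT p1 OR (p1 AND p4)

(p2 IMPLIES NOT p1) OR (p4 IFF p1)
≡ NOT p2 OR NOT p1 OR (p4 IFF p1)   [eliminate IMPLIES]
≡ NOT p2 OR NOT p1 OR ((p4 IMPLIES p1) AND (p1 IMPLIES p4))   [eliminate IFF]
≡ NOT p2 OR NOT p1 OR ((NOT p4 OR p1) AND (p1 IMPLIES p4))   [eliminate IMPLIES]
≡ NOT p2 OR NOT p1 OR ((NOT p4 OR p1) AND (NOT p1 OR p4))   [eliminate IMPLIES]
≡ NOT p2 OR NOT p1 OR (NOT p4 AND NOT p1) OR (NOT p4 AND p4) OR (p1 AND NOT p1) OR (p1 AND p4)   [distribute AND over OR]
≡ NOT p2 OR NOT p1 OR (p1 AND p4)   [simplify]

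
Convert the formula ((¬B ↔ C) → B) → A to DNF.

(C ∧ ¬B) ∨ A

((¬B ↔ C) → B) → A
≡ ¬((¬B ↔ C) → B) ∨ A
≡ ¬(¬(¬B ↔ C) ∨ B) ∨ A
≡ ¬(¬((¬B → C) ∧ (C → ¬B)) ∨ B) ∨ A
≡ ¬(¬((¬¬B ∨ C) ∧ (C → ¬B)) ∨ B) ∨ A
≡ ¬(¬((¬¬B ∨ C) ∧ (¬C ∨ ¬B)) ∨ B) ∨ A
≡ (¬¬((¬¬B ∨ C) ∧ (¬C ∨ ¬B)) ∧ ¬B) ∨ A
≡ ((¬¬B ∨ C) ∧ (¬C ∨ ¬B) ∧ ¬B) ∨ A
≡ ((B ∨ C) ∧ (¬C ∨ ¬B) ∧ ¬B) ∨ A
≡ (B ∧ ¬C ∧ ¬B) ∨ (B ∧ ¬B ∧ ¬B) ∨ (C ∧ ¬C ∧ ¬B) ∨ (C ∧ ¬B ∧ ¬B) ∨ A
≡ (C ∧ ¬B) ∨ A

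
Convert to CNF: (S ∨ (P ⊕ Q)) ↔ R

(S ∨ (P ⊕ Q)) ↔ R
⇔ ((S ∨ (P ⊕ Q)) → R) ∧ (R → (S ∨ (P ⊕ Q)))   (eliminate ↔)
⇔ (¬(S ∨ (P ⊕ Q)) ∨ R) ∧ (R → (S ∨ (P ⊕ Q)))   (eliminate →)
⇔ (¬(S ∨ ((P ∨ Q) ∧ ¬(P ∧ Q))) ∨ R) ∧ (R → (S ∨ (P ⊕ Q)))   (expand ⊕)
⇔ (¬(S ∨ ((P ∨ Q) ∧ ¬(P ∧ Q))) ∨ R) ∧ (¬R ∨ S ∨ (P ⊕ Q))   (eliminate →)
⇔ (¬(S ∨ ((P ∨ Q) ∧ ¬(P ∧ Q))) ∨ R) ∧ (¬R ∨ S ∨ ((P ∨ Q) ∧ ¬(P ∧ Q)))   (expand ⊕)
⇔ ((¬S ∧ ¬((P ∨ Q) ∧ ¬(P ∧ Q))) ∨ R) ∧ (¬R ∨ S ∨ ((P ∨ Q) ∧ ¬(P ∧ Q)))   (De Morgan)
⇔ ((¬S ∧ (¬(P ∨ Q) ∨ ¬¬(P ∧ Q))) ∨ R) ∧ (¬R ∨ S ∨ ((P ∨ Q) ∧ ¬(P ∧ Q)))   (De Morgan)
⇔ ((¬S ∧ ((¬P ∧ ¬Q) ∨ ¬¬(P ∧ Q))) ∨ R) ∧ (¬R ∨ S ∨ ((P ∨ Q) ∧ ¬(P ∧ Q)))   (De Morgan)
⇔ ((¬S ∧ ((¬P ∧ ¬Q) ∨ (P ∧ Q))) ∨ R) ∧ (¬R ∨ S ∨ ((P ∨ Q) ∧ ¬(P ∧ Q)))   (double negation)
⇔ ((¬S ∧ ((¬P ∧ ¬Q) ∨ (P ∧ Q))) ∨ R) ∧ (¬R ∨ S ∨ ((P ∨ Q) ∧ (¬P ∨ ¬Q)))   (De Morgan)
⇔ (¬S ∨ R) ∧ (¬P ∨ P ∨ R) ∧ (¬P ∨ Q ∨ R) ∧ (¬Q ∨ P ∨ R) ∧ (¬Q ∨ Q ∨ R) ∧ (¬R ∨ S ∨ P ∨ Q) ∧ (¬R ∨ S ∨ ¬P ∨ ¬Q)   (distribute ∨ over ∧)
⇔ (¬S ∨ R) ∧ (¬P ∨ Q ∨ R) ∧ (¬Q ∨ P ∨ R) ∧ (¬R ∨ S ∨ P ∨ Q) ∧ (¬R ∨ S ∨ ¬P ∨ ¬Q)   (simplify)

(¬S ∨ R) ∧ (¬P ∨ Q ∨ R) ∧ (¬Q ∨ P ∨ R) ∧ (¬R ∨ S ∨ P ∨ Q) ∧ (¬R ∨ S ∨ ¬P ∨ ¬Q)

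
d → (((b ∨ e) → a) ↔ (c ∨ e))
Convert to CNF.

(¬d ∨ b ∨ e ∨ c) ∧ (¬d ∨ ¬a ∨ c ∨ e) ∧ (¬d ∨ ¬c ∨ ¬b ∨ a) ∧ (¬d ∨ ¬e ∨ a)

d → (((b ∨ e) → a) ↔ (c ∨ e))
≡ ¬d ∨ (((b ∨ e) → a) ↔ (c ∨ e))   [eliminate →]
≡ ¬d ∨ ((((b ∨ e) → a) → (c ∨ e)) ∧ ((c ∨ e) → ((b ∨ e) → a)))   [eliminate ↔]
≡ ¬d ∨ ((¬((b ∨ e) → a) ∨ c ∨ e) ∧ ((c ∨ e) → ((b ∨ e) → a)))   [eliminate →]
≡ ¬d ∨ ((¬(¬(b ∨ e) ∨ a) ∨ c ∨ e) ∧ ((c ∨ e) → ((b ∨ e) → a)))   [eliminate →]
≡ ¬d ∨ ((¬(¬(b ∨ e) ∨ a) ∨ c ∨ e) ∧ (¬(c ∨ e) ∨ ((b ∨ e) → a)))   [eliminate →]
≡ ¬d ∨ ((¬(¬(b ∨ e) ∨ a) ∨ c ∨ e) ∧ (¬(c ∨ e) ∨ ¬(b ∨ e) ∨ a))   [eliminate →]
≡ ¬d ∨ (((¬¬(b ∨ e) ∧ ¬a) ∨ c ∨ e) ∧ (¬(c ∨ e) ∨ ¬(b ∨ e) ∨ a))   [De Morgan]
≡ ¬d ∨ ((((b ∨ e) ∧ ¬a) ∨ c ∨ e) ∧ (¬(c ∨ e) ∨ ¬(b ∨ e) ∨ a))   [double negation]
≡ ¬d ∨ ((((b ∨ e) ∧ ¬a) ∨ c ∨ e) ∧ ((¬c ∧ ¬e) ∨ ¬(b ∨ e) ∨ a))   [De Morgan]
≡ ¬d ∨ ((((b ∨ e) ∧ ¬a) ∨ c ∨ e) ∧ ((¬c ∧ ¬e) ∨ (¬b ∧ ¬e) ∨ a))   [De Morgan]
≡ (¬d ∨ b ∨ e ∨ c ∨ e) ∧ (¬d ∨ ¬a ∨ c ∨ e) ∧ (¬d ∨ ¬c ∨ ¬b ∨ a) ∧ (¬d ∨ ¬c ∨ ¬e ∨ a) ∧ (¬d ∨ ¬e ∨ ¬b ∨ a) ∧ (¬d ∨ ¬e ∨ ¬e ∨ a)   [distribute ∨ over ∧]
≡ (¬d ∨ b ∨ e ∨ c) ∧ (¬d ∨ ¬a ∨ c ∨ e) ∧ (¬d ∨ ¬c ∨ ¬b ∨ a) ∧ (¬d ∨ ¬e ∨ a)   [simplify]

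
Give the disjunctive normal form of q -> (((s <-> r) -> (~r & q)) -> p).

q -> (((s <-> r) -> (~r & q)) -> p)
⇔ ~q | (((s <-> r) -> (~r & q)) -> p)   [eliminate ->]
⇔ ~q | ~((s <-> r) -> (~r & q)) | p   [eliminate ->]
⇔ ~q | ~(~(s <-> r) | (~r & q)) | p   [eliminate ->]
⇔ ~q | ~(~((s -> r) & (r -> s)) | (~r & q)) | p   [eliminate <->]
⇔ ~q | ~(~((~s | r) & (r -> s)) | (~r & q)) | p   [eliminate ->]
⇔ ~q | ~(~((~s | r) & (~r | s)) | (~r & q)) | p   [eliminate ->]
⇔ ~q | (~~((~s | r) & (~r | s)) & ~(~r & q)) | p   [De Morgan]
⇔ ~q | ((~s | r) & (~r | s) & ~(~r & q)) | p   [double negation]
⇔ ~q | ((~s | r) & (~r | s) & (~~r | ~q)) | p   [De Morgan]
⇔ ~q | ((~s | r) & (~r | s) & (r | ~q)) | p   [double negation]
⇔ ~q | (~s & ~r & r) | (~s & ~r & ~q) | (~s & s & r) | (~s & s & ~q) | (r & ~r & r) | (r & ~r & ~q) | (r & s & r) | (r & s & ~q) | p   [distribute & over |]
⇔ ~q | (r & s) | p   [simplify]

~q | (r & s) | p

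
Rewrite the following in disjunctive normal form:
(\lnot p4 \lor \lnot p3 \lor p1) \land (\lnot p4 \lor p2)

\lnot p4 \lor (\lnot p3 \land p2) \lor (p1 \land p2)

(\lnot p4 \lor \lnot p3 \lor p1) \land (\lnot p4 \lor p2)
≡ (\lnot p4 \land \lnot p4) \lor (\lnot p4 \land p2) \lor (\lnot p3 \land \lnot p4) \lor (\lnot p3 \land p2) \lor (p1 \land \lnot p4) \lor (p1 \land p2)   [distribute \land over \lor]
≡ \lnot p4 \lor (\lnot p3 \land p2) \lor (p1 \land p2)   [simplify]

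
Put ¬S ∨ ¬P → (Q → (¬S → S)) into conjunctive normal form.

S ∨ ¬Q

¬S ∨ ¬P → (Q → (¬S → S))
≡ ¬(¬S ∨ ¬P) ∨ (Q → (¬S → S))   (eliminate →)
≡ ¬(¬S ∨ ¬P) ∨ ¬Q ∨ (¬S → S)   (eliminate →)
≡ ¬(¬S ∨ ¬P) ∨ ¬Q ∨ ¬¬S ∨ S   (eliminate →)
≡ ¬¬S ∧ ¬¬P ∨ ¬Q ∨ ¬¬S ∨ S   (De Morgan)
≡ S ∧ ¬¬P ∨ ¬Q ∨ ¬¬S ∨ S   (double negation)
≡ S ∧ P ∨ ¬Q ∨ ¬¬S ∨ S   (double negation)
≡ S ∧ P ∨ ¬Q ∨ S ∨ S   (double negation)
≡ (S ∨ ¬Q ∨ S ∨ S) ∧ (P ∨ ¬Q ∨ S ∨ S)   (distribute ∨ over ∧)
≡ S ∨ ¬Q   (simplify)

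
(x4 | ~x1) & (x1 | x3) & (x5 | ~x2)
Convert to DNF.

(x4 | ~x1) & (x1 | x3) & (x5 | ~x2)
= (x4 & x1 & x5) | (x4 & x1 & ~x2) | (x4 & x3 & x5) | (x4 & x3 & ~x2) | (~x1 & x1 & x5) | (~x1 & x1 & ~x2) | (~x1 & x3 & x5) | (~x1 & x3 & ~x2)   — distribute & over |
= (x4 & x1 & x5) | (x4 & x1 & ~x2) | (x4 & x3 & x5) | (x4 & x3 & ~x2) | (~x1 & x3 & x5) | (~x1 & x3 & ~x2)   — simplify

(x4 & x1 & x5) | (x4 & x1 & ~x2) | (x4 & x3 & x5) | (x4 & x3 & ~x2) | (~x1 & x3 & x5) | (~x1 & x3 & ~x2)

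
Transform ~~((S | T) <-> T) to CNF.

~S | T

~~((S | T) <-> T)
≡ ~~(((S | T) -> T) & (T -> (S | T)))   (eliminate <->)
≡ ~~((~(S | T) | T) & (T -> (S | T)))   (eliminate ->)
≡ ~~((~(S | T) | T) & (~T | S | T))   (eliminate ->)
≡ (~(S | T) | T) & (~T | S | T)   (double negation)
≡ ((~S & ~T) | T) & (~T | S | T)   (De Morgan)
≡ (~S | T) & (~T | T) & (~T | S | T)   (distribute | over &)
≡ ~S | T   (simplify)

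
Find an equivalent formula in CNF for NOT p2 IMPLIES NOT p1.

NOT p2 IMPLIES NOT p1
≡ NOT NOT p2 OR NOT p1   — eliminate IMPLIES
≡ p2 OR NOT p1   — double negation

p2 OR NOT p1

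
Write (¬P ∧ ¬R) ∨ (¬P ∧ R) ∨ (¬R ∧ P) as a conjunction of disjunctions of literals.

¬P ∨ ¬R

(¬P ∧ ¬R) ∨ (¬P ∧ R) ∨ (¬R ∧ P)
⇔ (¬P ∨ ¬P ∨ ¬R) ∧ (¬P ∨ ¬P ∨ P) ∧ (¬P ∨ R ∨ ¬R) ∧ (¬P ∨ R ∨ P) ∧ (¬R ∨ ¬P ∨ ¬R) ∧ (¬R ∨ ¬P ∨ P) ∧ (¬R ∨ R ∨ ¬R) ∧ (¬R ∨ R ∨ P)
⇔ ¬P ∨ ¬R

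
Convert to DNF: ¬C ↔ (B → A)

¬C ↔ (B → A)
≡ (¬C → (B → A)) ∧ ((B → A) → ¬C)   [eliminate ↔]
≡ (¬¬C ∨ (B → A)) ∧ ((B → A) → ¬C)   [eliminate →]
≡ (¬¬C ∨ ¬B ∨ A) ∧ ((B → A) → ¬C)   [eliminate →]
≡ (¬¬C ∨ ¬B ∨ A) ∧ (¬(B → A) ∨ ¬C)   [eliminate →]
≡ (¬¬C ∨ ¬B ∨ A) ∧ (¬(¬B ∨ A) ∨ ¬C)   [eliminate →]
≡ (C ∨ ¬B ∨ A) ∧ (¬(¬B ∨ A) ∨ ¬C)   [double negation]
≡ (C ∨ ¬B ∨ A) ∧ ((¬¬B ∧ ¬A) ∨ ¬C)   [De Morgan]
≡ (C ∨ ¬B ∨ A) ∧ ((B ∧ ¬A) ∨ ¬C)   [double negation]
≡ (C ∧ B ∧ ¬A) ∨ (C ∧ ¬C) ∨ (¬B ∧ B ∧ ¬A) ∨ (¬B ∧ ¬C) ∨ (A ∧ B ∧ ¬A) ∨ (A ∧ ¬C)   [distribute ∧ over ∨]
≡ (C ∧ B ∧ ¬A) ∨ (¬B ∧ ¬C) ∨ (A ∧ ¬C)   [simplify]

(C ∧ B ∧ ¬A) ∨ (¬B ∧ ¬C) ∨ (A ∧ ¬C)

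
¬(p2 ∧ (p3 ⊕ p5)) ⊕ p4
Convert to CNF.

¬(p2 ∧ (p3 ⊕ p5)) ⊕ p4
≡ (¬(p2 ∧ (p3 ⊕ p5)) ∨ p4) ∧ ¬(¬(p2 ∧ (p3 ⊕ p5)) ∧ p4)   [expand ⊕]
≡ (¬(p2 ∧ (p3 ∨ p5) ∧ ¬(p3 ∧ p5)) ∨ p4) ∧ ¬(¬(p2 ∧ (p3 ⊕ p5)) ∧ p4)   [expand ⊕]
≡ (¬(p2 ∧ (p3 ∨ p5) ∧ ¬(p3 ∧ p5)) ∨ p4) ∧ ¬(¬(p2 ∧ (p3 ∨ p5) ∧ ¬(p3 ∧ p5)) ∧ p4)   [expand ⊕]
≡ (¬p2 ∨ ¬(p3 ∨ p5) ∨ ¬¬(p3 ∧ p5) ∨ p4) ∧ ¬(¬(p2 ∧ (p3 ∨ p5) ∧ ¬(p3 ∧ p5)) ∧ p4)   [De Morgan]
≡ (¬p2 ∨ (¬p3 ∧ ¬p5) ∨ ¬¬(p3 ∧ p5) ∨ p4) ∧ ¬(¬(p2 ∧ (p3 ∨ p5) ∧ ¬(p3 ∧ p5)) ∧ p4)   [De Morgan]
≡ (¬p2 ∨ (¬p3 ∧ ¬p5) ∨ (p3 ∧ p5) ∨ p4) ∧ ¬(¬(p2 ∧ (p3 ∨ p5) ∧ ¬(p3 ∧ p5)) ∧ p4)   [double negation]
≡ (¬p2 ∨ (¬p3 ∧ ¬p5) ∨ (p3 ∧ p5) ∨ p4) ∧ (¬¬(p2 ∧ (p3 ∨ p5) ∧ ¬(p3 ∧ p5)) ∨ ¬p4)   [De Morgan]
≡ (¬p2 ∨ (¬p3 ∧ ¬p5) ∨ (p3 ∧ p5) ∨ p4) ∧ ((p2 ∧ (p3 ∨ p5) ∧ ¬(p3 ∧ p5)) ∨ ¬p4)   [double negation]
≡ (¬p2 ∨ (¬p3 ∧ ¬p5) ∨ (p3 ∧ p5) ∨ p4) ∧ ((p2 ∧ (p3 ∨ p5) ∧ (¬p3 ∨ ¬p5)) ∨ ¬p4)   [De Morgan]
≡ (¬p2 ∨ ¬p3 ∨ p3 ∨ p4) ∧ (¬p2 ∨ ¬p3 ∨ p5 ∨ p4) ∧ (¬p2 ∨ ¬p5 ∨ p3 ∨ p4) ∧ (¬p2 ∨ ¬p5 ∨ p5 ∨ p4) ∧ (p2 ∨ ¬p4) ∧ (p3 ∨ p5 ∨ ¬p4) ∧ (¬p3 ∨ ¬p5 ∨ ¬p4)   [distribute ∨ over ∧]
≡ (¬p2 ∨ ¬p3 ∨ p5 ∨ p4) ∧ (¬p2 ∨ ¬p5 ∨ p3 ∨ p4) ∧ (p2 ∨ ¬p4) ∧ (p3 ∨ p5 ∨ ¬p4) ∧ (¬p3 ∨ ¬p5 ∨ ¬p4)   [simplify]

(¬p2 ∨ ¬p3 ∨ p5 ∨ p4) ∧ (¬p2 ∨ ¬p5 ∨ p3 ∨ p4) ∧ (p2 ∨ ¬p4) ∧ (p3 ∨ p5 ∨ ¬p4) ∧ (¬p3 ∨ ¬p5 ∨ ¬p4)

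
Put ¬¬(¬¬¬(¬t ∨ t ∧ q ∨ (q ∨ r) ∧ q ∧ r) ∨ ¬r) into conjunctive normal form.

(t ∨ ¬r) ∧ (¬q ∨ ¬r)

¬¬(¬¬¬(¬t ∨ t ∧ q ∨ (q ∨ r) ∧ q ∧ r) ∨ ¬r)
⇔ ¬¬¬(¬t ∨ t ∧ q ∨ (q ∨ r) ∧ q ∧ r) ∨ ¬r
⇔ ¬(¬t ∨ t ∧ q ∨ (q ∨ r) ∧ q ∧ r) ∨ ¬r
⇔ ¬¬t ∧ ¬(t ∧ q) ∧ ¬((q ∨ r) ∧ q ∧ r) ∨ ¬r
⇔ t ∧ ¬(t ∧ q) ∧ ¬((q ∨ r) ∧ q ∧ r) ∨ ¬r
⇔ t ∧ (¬t ∨ ¬q) ∧ ¬((q ∨ r) ∧ q ∧ r) ∨ ¬r
⇔ t ∧ (¬t ∨ ¬q) ∧ (¬(q ∨ r) ∨ ¬q ∨ ¬r) ∨ ¬r
⇔ t ∧ (¬t ∨ ¬q) ∧ (¬q ∧ ¬r ∨ ¬q ∨ ¬r) ∨ ¬r
⇔ (t ∨ ¬r) ∧ (¬t ∨ ¬q ∨ ¬r) ∧ (¬q ∨ ¬q ∨ ¬r ∨ ¬r) ∧ (¬r ∨ ¬q ∨ ¬r ∨ ¬r)
⇔ (t ∨ ¬r) ∧ (¬q ∨ ¬r)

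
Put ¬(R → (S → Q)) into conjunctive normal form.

¬(R → (S → Q))
≡ ¬(¬R ∨ (S → Q))   [eliminate →]
≡ ¬(¬R ∨ ¬S ∨ Q)   [eliminate →]
≡ ¬¬R ∧ ¬¬S ∧ ¬Q   [De Morgan]
≡ R ∧ ¬¬S ∧ ¬Q   [double negation]
≡ R ∧ S ∧ ¬Q   [double negation]

R ∧ S ∧ ¬Q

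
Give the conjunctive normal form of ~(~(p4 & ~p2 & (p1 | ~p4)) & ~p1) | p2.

(p4 | p1 | p2) & (p1 | ~p4 | p2)

~(~(p4 & ~p2 & (p1 | ~p4)) & ~p1) | p2
= ~~(p4 & ~p2 & (p1 | ~p4)) | ~~p1 | p2   — De Morgan
= (p4 & ~p2 & (p1 | ~p4)) | ~~p1 | p2   — double negation
= (p4 & ~p2 & (p1 | ~p4)) | p1 | p2   — double negation
= (p4 | p1 | p2) & (~p2 | p1 | p2) & (p1 | ~p4 | p1 | p2)   — distribute | over &
= (p4 | p1 | p2) & (p1 | ~p4 | p2)   — simplify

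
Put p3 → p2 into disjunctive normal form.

¬p3 ∨ p2

p3 → p2
⇔ ¬p3 ∨ p2   (eliminate →)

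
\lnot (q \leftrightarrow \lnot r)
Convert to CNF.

\lnot (q \leftrightarrow \lnot r)
≡ \lnot ((q \to \lnot r) \land (\lnot r \to q))   (eliminate \leftrightarrow)
≡ \lnot ((\lnot q \lor \lnot r) \land (\lnot r \to q))   (eliminate \to)
≡ \lnot ((\lnot q \lor \lnot r) \land (\lnot \lnot r \lor q))   (eliminate \to)
≡ \lnot (\lnot q \lor \lnot r) \lor \lnot (\lnot \lnot r \lor q)   (De Morgan)
≡ (\lnot \lnot q \land \lnot \lnot r) \lor \lnot (\lnot \lnot r \lor q)   (De Morgan)
≡ (q \land \lnot \lnot r) \lor \lnot (\lnot \lnot r \lor q)   (double negation)
≡ (q \land r) \lor \lnot (\lnot \lnot r \lor q)   (double negation)
≡ (q \land r) \lor (\lnot \lnot \lnot r \land \lnot q)   (De Morgan)
≡ (q \land r) \lor (\lnot r \land \lnot q)   (double negation)
≡ (q \lor \lnot r) \land (q \lor \lnot q) \land (r \lor \lnot r) \land (r \lor \lnot q)   (distribute \lor over \land)
≡ (q \lor \lnot r) \land (r \lor \lnot q)   (simplify)

(q \lor \lnot r) \land (r \lor \lnot q)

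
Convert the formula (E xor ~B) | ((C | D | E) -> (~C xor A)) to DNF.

(E xor ~B) | ((C | D | E) -> (~C xor A))
⇔ (E & ~~B) | (~E & ~B) | ((C | D | E) -> (~C xor A))
⇔ (E & ~~B) | (~E & ~B) | ~(C | D | E) | (~C xor A)
⇔ (E & ~~B) | (~E & ~B) | ~(C | D | E) | (~C & ~A) | (~~C & A)
⇔ (E & B) | (~E & ~B) | ~(C | D | E) | (~C & ~A) | (~~C & A)
⇔ (E & B) | (~E & ~B) | (~C & ~D & ~E) | (~C & ~A) | (~~C & A)
⇔ (E & B) | (~E & ~B) | (~C & ~D & ~E) | (~C & ~A) | (C & A)

(E & B) | (~E & ~B) | (~C & ~D & ~E) | (~C & ~A) | (C & A)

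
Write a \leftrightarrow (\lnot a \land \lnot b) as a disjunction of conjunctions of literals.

\lnot a \land b

a \leftrightarrow (\lnot a \land \lnot b)
⇔ (a \to (\lnot a \land \lnot b)) \land ((\lnot a \land \lnot b) \to a)   [eliminate \leftrightarrow]
⇔ (\lnot a \lor (\lnot a \land \lnot b)) \land ((\lnot a \land \lnot b) \to a)   [eliminate \to]
⇔ (\lnot a \lor (\lnot a \land \lnot b)) \land (\lnot (\lnot a \land \lnot b) \lor a)   [eliminate \to]
⇔ (\lnot a \lor (\lnot a \land \lnot b)) \land (\lnot \lnot a \lor \lnot \lnot b \lor a)   [De Morgan]
⇔ (\lnot a \lor (\lnot a \land \lnot b)) \land (a \lor \lnot \lnot b \lor a)   [double negation]
⇔ (\lnot a \lor (\lnot a \land \lnot b)) \land (a \lor b \lor a)   [double negation]
⇔ (\lnot a \land a) \lor (\lnot a \land b) \lor (\lnot a \land a) \lor (\lnot a \land \lnot b \land a) \lor (\lnot a \land \lnot b \land b) \lor (\lnot a \land \lnot b \land a)   [distribute \land over \lor]
⇔ \lnot a \land b   [simplify]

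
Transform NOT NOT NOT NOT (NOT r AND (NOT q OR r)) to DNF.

NOT NOT NOT NOT (NOT r AND (NOT q OR r))
≡ NOT NOT (NOT r AND (NOT q OR r))   [double negation]
≡ NOT r AND (NOT q OR r)   [double negation]
≡ (NOT r AND NOT q) OR (NOT r AND r)   [distribute AND over OR]
≡ NOT r AND NOT q   [simplify]

NOT r AND NOT q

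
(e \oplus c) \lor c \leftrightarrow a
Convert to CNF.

(e \oplus c) \lor c \leftrightarrow a
≡ ((e \oplus c) \lor c \to a) \land (a \to (e \oplus c) \lor c)   [eliminate \leftrightarrow]
≡ (\lnot ((e \oplus c) \lor c) \lor a) \land (a \to (e \oplus c) \lor c)   [eliminate \to]
≡ (\lnot ((e \lor c) \land \lnot (e \land c) \lor c) \lor a) \land (a \to (e \oplus c) \lor c)   [expand \oplus]
≡ (\lnot ((e \lor c) \land \lnot (e \land c) \lor c) \lor a) \land (\lnot a \lor (e \oplus c) \lor c)   [eliminate \to]
≡ (\lnot ((e \lor c) \land \lnot (e \land c) \lor c) \lor a) \land (\lnot a \lor (e \lor c) \land \lnot (e \land c) \lor c)   [expand \oplus]
≡ (\lnot ((e \lor c) \land \lnot (e \land c)) \land \lnot c \lor a) \land (\lnot a \lor (e \lor c) \land \lnot (e \land c) \lor c)   [De Morgan]
≡ ((\lnot (e \lor c) \lor \lnot \lnot (e \land c)) \land \lnot c \lor a) \land (\lnot a \lor (e \lor c) \land \lnot (e \land c) \lor c)   [De Morgan]
≡ ((\lnot e \land \lnot c \lor \lnot \lnot (e \land c)) \land \lnot c \lor a) \land (\lnot a \lor (e \lor c) \land \lnot (e \land c) \lor c)   [De Morgan]
≡ ((\lnot e \land \lnot c \lor e \land c) \land \lnot c \lor a) \land (\lnot a \lor (e \lor c) \land \lnot (e \land c) \lor c)   [double negation]
≡ ((\lnot e \land \lnot c \lor e \land c) \land \lnot c \lor a) \land (\lnot a \lor (e \lor c) \land (\lnot e \lor \lnot c) \lor c)   [De Morgan]
≡ (\lnot e \lor e \lor a) \land (\lnot e \lor c \lor a) \land (\lnot c \lor e \lor a) \land (\lnot c \lor c \lor a) \land (\lnot c \lor a) \land (\lnot a \lor e \lor c \lor c) \land (\lnot a \lor \lnot e \lor \lnot c \lor c)   [distribute \lor over \land]
≡ (\lnot e \lor c \lor a) \land (\lnot c \lor a) \land (\lnot a \lor e \lor c)   [simplify]

(\lnot e \lor c \lor a) \land (\lnot c \lor a) \land (\lnot a \lor e \lor c)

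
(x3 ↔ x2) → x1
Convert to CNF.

(x3 ↔ x2) → x1
≡ ¬(x3 ↔ x2) ∨ x1   (eliminate →)
≡ ¬((x3 → x2) ∧ (x2 → x3)) ∨ x1   (eliminate ↔)
≡ ¬((¬x3 ∨ x2) ∧ (x2 → x3)) ∨ x1   (eliminate →)
≡ ¬((¬x3 ∨ x2) ∧ (¬x2 ∨ x3)) ∨ x1   (eliminate →)
≡ ¬(¬x3 ∨ x2) ∨ ¬(¬x2 ∨ x3) ∨ x1   (De Morgan)
≡ (¬¬x3 ∧ ¬x2) ∨ ¬(¬x2 ∨ x3) ∨ x1   (De Morgan)
≡ (x3 ∧ ¬x2) ∨ ¬(¬x2 ∨ x3) ∨ x1   (double negation)
≡ (x3 ∧ ¬x2) ∨ (¬¬x2 ∧ ¬x3) ∨ x1   (De Morgan)
≡ (x3 ∧ ¬x2) ∨ (x2 ∧ ¬x3) ∨ x1   (double negation)
≡ (x3 ∨ x2 ∨ x1) ∧ (x3 ∨ ¬x3 ∨ x1) ∧ (¬x2 ∨ x2 ∨ x1) ∧ (¬x2 ∨ ¬x3 ∨ x1)   (distribute ∨ over ∧)
≡ (x3 ∨ x2 ∨ x1) ∧ (¬x2 ∨ ¬x3 ∨ x1)   (simplify)

(x3 ∨ x2 ∨ x1) ∧ (¬x2 ∨ ¬x3 ∨ x1)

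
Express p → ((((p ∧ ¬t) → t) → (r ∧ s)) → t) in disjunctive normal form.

¬p ∨ t

p → ((((p ∧ ¬t) → t) → (r ∧ s)) → t)
≡ ¬p ∨ ((((p ∧ ¬t) → t) → (r ∧ s)) → t)   [eliminate →]
≡ ¬p ∨ ¬(((p ∧ ¬t) → t) → (r ∧ s)) ∨ t   [eliminate →]
≡ ¬p ∨ ¬(¬((p ∧ ¬t) → t) ∨ (r ∧ s)) ∨ t   [eliminate →]
≡ ¬p ∨ ¬(¬(¬(p ∧ ¬t) ∨ t) ∨ (r ∧ s)) ∨ t   [eliminate →]
≡ ¬p ∨ (¬¬(¬(p ∧ ¬t) ∨ t) ∧ ¬(r ∧ s)) ∨ t   [De Morgan]
≡ ¬p ∨ ((¬(p ∧ ¬t) ∨ t) ∧ ¬(r ∧ s)) ∨ t   [double negation]
≡ ¬p ∨ ((¬p ∨ ¬¬t ∨ t) ∧ ¬(r ∧ s)) ∨ t   [De Morgan]
≡ ¬p ∨ ((¬p ∨ t ∨ t) ∧ ¬(r ∧ s)) ∨ t   [double negation]
≡ ¬p ∨ ((¬p ∨ t ∨ t) ∧ (¬r ∨ ¬s)) ∨ t   [De Morgan]
≡ ¬p ∨ (¬p ∧ ¬r) ∨ (¬p ∧ ¬s) ∨ (t ∧ ¬r) ∨ (t ∧ ¬s) ∨ (t ∧ ¬r) ∨ (t ∧ ¬s) ∨ t   [distribute ∧ over ∨]
≡ ¬p ∨ t   [simplify]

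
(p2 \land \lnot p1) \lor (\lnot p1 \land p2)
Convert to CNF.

p2 \land \lnot p1

(p2 \land \lnot p1) \lor (\lnot p1 \land p2)
≡ (p2 \lor \lnot p1) \land (p2 \lor p2) \land (\lnot p1 \lor \lnot p1) \land (\lnot p1 \lor p2)
≡ p2 \land \lnot p1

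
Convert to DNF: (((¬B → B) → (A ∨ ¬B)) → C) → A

(¬B ∧ ¬C) ∨ A

(((¬B → B) → (A ∨ ¬B)) → C) → A
= ¬(((¬B → B) → (A ∨ ¬B)) → C) ∨ A
= ¬(¬((¬B → B) → (A ∨ ¬B)) ∨ C) ∨ A
= ¬(¬(¬(¬B → B) ∨ A ∨ ¬B) ∨ C) ∨ A
= ¬(¬(¬(¬¬B ∨ B) ∨ A ∨ ¬B) ∨ C) ∨ A
= (¬¬(¬(¬¬B ∨ B) ∨ A ∨ ¬B) ∧ ¬C) ∨ A
= ((¬(¬¬B ∨ B) ∨ A ∨ ¬B) ∧ ¬C) ∨ A
= (((¬¬¬B ∧ ¬B) ∨ A ∨ ¬B) ∧ ¬C) ∨ A
= (((¬B ∧ ¬B) ∨ A ∨ ¬B) ∧ ¬C) ∨ A
= (¬B ∧ ¬B ∧ ¬C) ∨ (A ∧ ¬C) ∨ (¬B ∧ ¬C) ∨ A
= (¬B ∧ ¬C) ∨ A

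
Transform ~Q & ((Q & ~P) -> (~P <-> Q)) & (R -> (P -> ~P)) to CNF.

~Q & (~R | ~P)

~Q & ((Q & ~P) -> (~P <-> Q)) & (R -> (P -> ~P))
⇔ ~Q & (~(Q & ~P) | (~P <-> Q)) & (R -> (P -> ~P))   [eliminate ->]
⇔ ~Q & (~(Q & ~P) | ((~P -> Q) & (Q -> ~P))) & (R -> (P -> ~P))   [eliminate <->]
⇔ ~Q & (~(Q & ~P) | ((~~P | Q) & (Q -> ~P))) & (R -> (P -> ~P))   [eliminate ->]
⇔ ~Q & (~(Q & ~P) | ((~~P | Q) & (~Q | ~P))) & (R -> (P -> ~P))   [eliminate ->]
⇔ ~Q & (~(Q & ~P) | ((~~P | Q) & (~Q | ~P))) & (~R | (P -> ~P))   [eliminate ->]
⇔ ~Q & (~(Q & ~P) | ((~~P | Q) & (~Q | ~P))) & (~R | ~P | ~P)   [eliminate ->]
⇔ ~Q & (~Q | ~~P | ((~~P | Q) & (~Q | ~P))) & (~R | ~P | ~P)   [De Morgan]
⇔ ~Q & (~Q | P | ((~~P | Q) & (~Q | ~P))) & (~R | ~P | ~P)   [double negation]
⇔ ~Q & (~Q | P | ((P | Q) & (~Q | ~P))) & (~R | ~P | ~P)   [double negation]
⇔ ~Q & (~Q | P | P | Q) & (~Q | P | ~Q | ~P) & (~R | ~P | ~P)   [distribute | over &]
⇔ ~Q & (~R | ~P)   [simplify]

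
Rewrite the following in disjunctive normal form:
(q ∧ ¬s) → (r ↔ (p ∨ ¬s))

(q ∧ ¬s) → (r ↔ (p ∨ ¬s))
= ¬(q ∧ ¬s) ∨ (r ↔ (p ∨ ¬s))
= ¬(q ∧ ¬s) ∨ ((r → (p ∨ ¬s)) ∧ ((p ∨ ¬s) → r))
= ¬(q ∧ ¬s) ∨ ((¬r ∨ p ∨ ¬s) ∧ ((p ∨ ¬s) → r))
= ¬(q ∧ ¬s) ∨ ((¬r ∨ p ∨ ¬s) ∧ (¬(p ∨ ¬s) ∨ r))
= ¬q ∨ ¬¬s ∨ ((¬r ∨ p ∨ ¬s) ∧ (¬(p ∨ ¬s) ∨ r))
= ¬q ∨ s ∨ ((¬r ∨ p ∨ ¬s) ∧ (¬(p ∨ ¬s) ∨ r))
= ¬q ∨ s ∨ ((¬r ∨ p ∨ ¬s) ∧ ((¬p ∧ ¬¬s) ∨ r))
= ¬q ∨ s ∨ ((¬r ∨ p ∨ ¬s) ∧ ((¬p ∧ s) ∨ r))
= ¬q ∨ s ∨ (¬r ∧ ¬p ∧ s) ∨ (¬r ∧ r) ∨ (p ∧ ¬p ∧ s) ∨ (p ∧ r) ∨ (¬s ∧ ¬p ∧ s) ∨ (¬s ∧ r)
= ¬q ∨ s ∨ (p ∧ r) ∨ (¬s ∧ r)

¬q ∨ s ∨ (p ∧ r) ∨ (¬s ∧ r)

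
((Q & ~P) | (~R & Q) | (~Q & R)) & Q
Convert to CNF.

(~P | ~R | ~Q) & Q

((Q & ~P) | (~R & Q) | (~Q & R)) & Q
= (Q | ~R | ~Q) & (Q | ~R | R) & (Q | Q | ~Q) & (Q | Q | R) & (~P | ~R | ~Q) & (~P | ~R | R) & (~P | Q | ~Q) & (~P | Q | R) & Q   [distribute | over &]
= (~P | ~R | ~Q) & Q   [simplify]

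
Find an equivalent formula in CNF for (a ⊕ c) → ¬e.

(¬a ∨ c ∨ ¬e) ∧ (¬c ∨ a ∨ ¬e)

(a ⊕ c) → ¬e
≡ ¬(a ⊕ c) ∨ ¬e
≡ ¬((a ∨ c) ∧ ¬(a ∧ c)) ∨ ¬e
≡ ¬(a ∨ c) ∨ ¬¬(a ∧ c) ∨ ¬e
≡ (¬a ∧ ¬c) ∨ ¬¬(a ∧ c) ∨ ¬e
≡ (¬a ∧ ¬c) ∨ (a ∧ c) ∨ ¬e
≡ (¬a ∨ a ∨ ¬e) ∧ (¬a ∨ c ∨ ¬e) ∧ (¬c ∨ a ∨ ¬e) ∧ (¬c ∨ c ∨ ¬e)
≡ (¬a ∨ c ∨ ¬e) ∧ (¬c ∨ a ∨ ¬e)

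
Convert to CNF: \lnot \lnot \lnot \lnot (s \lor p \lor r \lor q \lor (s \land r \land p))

s \lor p \lor r \lor q

\lnot \lnot \lnot \lnot (s \lor p \lor r \lor q \lor (s \land r \land p))
= \lnot \lnot (s \lor p \lor r \lor q \lor (s \land r \land p))   (double negation)
= s \lor p \lor r \lor q \lor (s \land r \land p)   (double negation)
= (s \lor p \lor r \lor q \lor s) \land (s \lor p \lor r \lor q \lor r) \land (s \lor p \lor r \lor q \lor p)   (distribute \lor over \land)
= s \lor p \lor r \lor q   (simplify)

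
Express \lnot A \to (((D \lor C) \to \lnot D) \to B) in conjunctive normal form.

A \lor D \lor B

\lnot A \to (((D \lor C) \to \lnot D) \to B)
≡ \lnot \lnot A \lor (((D \lor C) \to \lnot D) \to B)   (eliminate \to)
≡ \lnot \lnot A \lor \lnot ((D \lor C) \to \lnot D) \lor B   (eliminate \to)
≡ \lnot \lnot A \lor \lnot (\lnot (D \lor C) \lor \lnot D) \lor B   (eliminate \to)
≡ A \lor \lnot (\lnot (D \lor C) \lor \lnot D) \lor B   (double negation)
≡ A \lor (\lnot \lnot (D \lor C) \land \lnot \lnot D) \lor B   (De Morgan)
≡ A \lor ((D \lor C) \land \lnot \lnot D) \lor B   (double negation)
≡ A \lor ((D \lor C) \land D) \lor B   (double negation)
≡ (A \lor D \lor C \lor B) \land (A \lor D \lor B)   (distribute \lor over \land)
≡ A \lor D \lor B   (simplify)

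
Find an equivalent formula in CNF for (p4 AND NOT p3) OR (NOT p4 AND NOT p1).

(p4 OR NOT p1) AND (NOT p3 OR NOT p4) AND (NOT p3 OR NOT p1)

(p4 AND NOT p3) OR (NOT p4 AND NOT p1)
⇔ (p4 OR NOT p4) AND (p4 OR NOT p1) AND (NOT p3 OR NOT p4) AND (NOT p3 OR NOT p1)
⇔ (p4 OR NOT p1) AND (NOT p3 OR NOT p4) AND (NOT p3 OR NOT p1)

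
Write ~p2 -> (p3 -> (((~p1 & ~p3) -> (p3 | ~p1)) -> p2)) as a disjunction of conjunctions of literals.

~p2 -> (p3 -> (((~p1 & ~p3) -> (p3 | ~p1)) -> p2))
= ~~p2 | (p3 -> (((~p1 & ~p3) -> (p3 | ~p1)) -> p2))   [eliminate ->]
= ~~p2 | ~p3 | (((~p1 & ~p3) -> (p3 | ~p1)) -> p2)   [eliminate ->]
= ~~p2 | ~p3 | ~((~p1 & ~p3) -> (p3 | ~p1)) | p2   [eliminate ->]
= ~~p2 | ~p3 | ~(~(~p1 & ~p3) | p3 | ~p1) | p2   [eliminate ->]
= p2 | ~p3 | ~(~(~p1 & ~p3) | p3 | ~p1) | p2   [double negation]
= p2 | ~p3 | (~~(~p1 & ~p3) & ~p3 & ~~p1) | p2   [De Morgan]
= p2 | ~p3 | (~p1 & ~p3 & ~p3 & ~~p1) | p2   [double negation]
= p2 | ~p3 | (~p1 & ~p3 & ~p3 & p1) | p2   [double negation]
= p2 | ~p3   [simplify]

p2 | ~p3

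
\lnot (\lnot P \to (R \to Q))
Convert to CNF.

\lnot P \land R \land \lnot Q

\lnot (\lnot P \to (R \to Q))
≡ \lnot (\lnot \lnot P \lor (R \to Q))   [eliminate \to]
≡ \lnot (\lnot \lnot P \lor \lnot R \lor Q)   [eliminate \to]
≡ \lnot \lnot \lnot P \land \lnot \lnot R \land \lnot Q   [De Morgan]
≡ \lnot P \land \lnot \lnot R \land \lnot Q   [double negation]
≡ \lnot P \land R \land \lnot Q   [double negation]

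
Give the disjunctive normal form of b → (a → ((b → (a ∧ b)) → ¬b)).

b → (a → ((b → (a ∧ b)) → ¬b))
⇔ ¬b ∨ (a → ((b → (a ∧ b)) → ¬b))   (eliminate →)
⇔ ¬b ∨ ¬a ∨ ((b → (a ∧ b)) → ¬b)   (eliminate →)
⇔ ¬b ∨ ¬a ∨ ¬(b → (a ∧ b)) ∨ ¬b   (eliminate →)
⇔ ¬b ∨ ¬a ∨ ¬(¬b ∨ (a ∧ b)) ∨ ¬b   (eliminate →)
⇔ ¬b ∨ ¬a ∨ (¬¬b ∧ ¬(a ∧ b)) ∨ ¬b   (De Morgan)
⇔ ¬b ∨ ¬a ∨ (b ∧ ¬(a ∧ b)) ∨ ¬b   (double negation)
⇔ ¬b ∨ ¬a ∨ (b ∧ (¬a ∨ ¬b)) ∨ ¬b   (De Morgan)
⇔ ¬b ∨ ¬a ∨ (b ∧ ¬a) ∨ (b ∧ ¬b) ∨ ¬b   (distribute ∧ over ∨)
⇔ ¬b ∨ ¬a   (simplify)

¬b ∨ ¬a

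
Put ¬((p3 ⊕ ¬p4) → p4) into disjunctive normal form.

¬((p3 ⊕ ¬p4) → p4)
= ¬(¬(p3 ⊕ ¬p4) ∨ p4)   [eliminate →]
= ¬(¬((p3 ∧ ¬¬p4) ∨ (¬p3 ∧ ¬p4)) ∨ p4)   [expand ⊕]
= ¬¬((p3 ∧ ¬¬p4) ∨ (¬p3 ∧ ¬p4)) ∧ ¬p4   [De Morgan]
= ((p3 ∧ ¬¬p4) ∨ (¬p3 ∧ ¬p4)) ∧ ¬p4   [double negation]
= ((p3 ∧ p4) ∨ (¬p3 ∧ ¬p4)) ∧ ¬p4   [double negation]
= (p3 ∧ p4 ∧ ¬p4) ∨ (¬p3 ∧ ¬p4 ∧ ¬p4)   [distribute ∧ over ∨]
= ¬p3 ∧ ¬p4   [simplify]

¬p3 ∧ ¬p4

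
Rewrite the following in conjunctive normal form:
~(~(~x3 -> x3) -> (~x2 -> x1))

~(~(~x3 -> x3) -> (~x2 -> x1))
≡ ~(~~(~x3 -> x3) | (~x2 -> x1))   — eliminate ->
≡ ~(~~(~~x3 | x3) | (~x2 -> x1))   — eliminate ->
≡ ~(~~(~~x3 | x3) | ~~x2 | x1)   — eliminate ->
≡ ~~~(~~x3 | x3) & ~~~x2 & ~x1   — De Morgan
≡ ~(~~x3 | x3) & ~~~x2 & ~x1   — double negation
≡ ~~~x3 & ~x3 & ~~~x2 & ~x1   — De Morgan
≡ ~x3 & ~x3 & ~~~x2 & ~x1   — double negation
≡ ~x3 & ~x3 & ~x2 & ~x1   — double negation
≡ ~x3 & ~x2 & ~x1   — simplify

~x3 & ~x2 & ~x1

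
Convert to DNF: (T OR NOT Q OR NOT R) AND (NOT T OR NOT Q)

NOT Q OR (NOT R AND NOT T)

(T OR NOT Q OR NOT R) AND (NOT T OR NOT Q)
≡ (T AND NOT T) OR (T AND NOT Q) OR (NOT Q AND NOT T) OR (NOT Q AND NOT Q) OR (NOT R AND NOT T) OR (NOT R AND NOT Q)   — distribute AND over OR
≡ NOT Q OR (NOT R AND NOT T)   — simplify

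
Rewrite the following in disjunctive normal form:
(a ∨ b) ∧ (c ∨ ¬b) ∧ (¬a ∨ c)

(a ∧ c) ∨ (b ∧ c)

(a ∨ b) ∧ (c ∨ ¬b) ∧ (¬a ∨ c)
≡ (a ∧ c ∧ ¬a) ∨ (a ∧ c ∧ c) ∨ (a ∧ ¬b ∧ ¬a) ∨ (a ∧ ¬b ∧ c) ∨ (b ∧ c ∧ ¬a) ∨ (b ∧ c ∧ c) ∨ (b ∧ ¬b ∧ ¬a) ∨ (b ∧ ¬b ∧ c)   — distribute ∧ over ∨
≡ (a ∧ c) ∨ (b ∧ c)   — simplify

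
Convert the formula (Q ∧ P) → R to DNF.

(Q ∧ P) → R
⇔ ¬(Q ∧ P) ∨ R   (eliminate →)
⇔ ¬Q ∨ ¬P ∨ R   (De Morgan)

¬Q ∨ ¬P ∨ R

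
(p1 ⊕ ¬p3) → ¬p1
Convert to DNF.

(¬p3 ∧ p1) ∨ ¬p1

(p1 ⊕ ¬p3) → ¬p1
⇔ ¬(p1 ⊕ ¬p3) ∨ ¬p1
⇔ ¬((p1 ∧ ¬¬p3) ∨ (¬p1 ∧ ¬p3)) ∨ ¬p1
⇔ (¬(p1 ∧ ¬¬p3) ∧ ¬(¬p1 ∧ ¬p3)) ∨ ¬p1
⇔ ((¬p1 ∨ ¬¬¬p3) ∧ ¬(¬p1 ∧ ¬p3)) ∨ ¬p1
⇔ ((¬p1 ∨ ¬p3) ∧ ¬(¬p1 ∧ ¬p3)) ∨ ¬p1
⇔ ((¬p1 ∨ ¬p3) ∧ (¬¬p1 ∨ ¬¬p3)) ∨ ¬p1
⇔ ((¬p1 ∨ ¬p3) ∧ (p1 ∨ ¬¬p3)) ∨ ¬p1
⇔ ((¬p1 ∨ ¬p3) ∧ (p1 ∨ p3)) ∨ ¬p1
⇔ (¬p1 ∧ p1) ∨ (¬p1 ∧ p3) ∨ (¬p3 ∧ p1) ∨ (¬p3 ∧ p3) ∨ ¬p1
⇔ (¬p3 ∧ p1) ∨ ¬p1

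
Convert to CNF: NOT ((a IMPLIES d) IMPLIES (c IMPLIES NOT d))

c AND d

NOT ((a IMPLIES d) IMPLIES (c IMPLIES NOT d))
= NOT (NOT (a IMPLIES d) OR (c IMPLIES NOT d))   — eliminate IMPLIES
= NOT (NOT (NOT a OR d) OR (c IMPLIES NOT d))   — eliminate IMPLIES
= NOT (NOT (NOT a OR d) OR NOT c OR NOT d)   — eliminate IMPLIES
= NOT NOT (NOT a OR d) AND NOT NOT c AND NOT NOT d   — De Morgan
= (NOT a OR d) AND NOT NOT c AND NOT NOT d   — double negation
= (NOT a OR d) AND c AND NOT NOT d   — double negation
= (NOT a OR d) AND c AND d   — double negation
= c AND d   — simplify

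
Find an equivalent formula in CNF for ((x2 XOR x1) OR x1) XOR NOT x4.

(x2 OR x1 OR NOT x4) AND (NOT x2 OR x1 OR x4) AND (NOT x1 OR x4)

((x2 XOR x1) OR x1) XOR NOT x4
≡ ((x2 XOR x1) OR x1 OR NOT x4) AND NOT (((x2 XOR x1) OR x1) AND NOT x4)   [expand XOR]
≡ (((x2 OR x1) AND NOT (x2 AND x1)) OR x1 OR NOT x4) AND NOT (((x2 XOR x1) OR x1) AND NOT x4)   [expand XOR]
≡ (((x2 OR x1) AND NOT (x2 AND x1)) OR x1 OR NOT x4) AND NOT ((((x2 OR x1) AND NOT (x2 AND x1)) OR x1) AND NOT x4)   [expand XOR]
≡ (((x2 OR x1) AND (NOT x2 OR NOT x1)) OR x1 OR NOT x4) AND NOT ((((x2 OR x1) AND NOT (x2 AND x1)) OR x1) AND NOT x4)   [De Morgan]
≡ (((x2 OR x1) AND (NOT x2 OR NOT x1)) OR x1 OR NOT x4) AND (NOT (((x2 OR x1) AND NOT (x2 AND x1)) OR x1) OR NOT NOT x4)   [De Morgan]
≡ (((x2 OR x1) AND (NOT x2 OR NOT x1)) OR x1 OR NOT x4) AND ((NOT ((x2 OR x1) AND NOT (x2 AND x1)) AND NOT x1) OR NOT NOT x4)   [De Morgan]
≡ (((x2 OR x1) AND (NOT x2 OR NOT x1)) OR x1 OR NOT x4) AND (((NOT (x2 OR x1) OR NOT NOT (x2 AND x1)) AND NOT x1) OR NOT NOT x4)   [De Morgan]
≡ (((x2 OR x1) AND (NOT x2 OR NOT x1)) OR x1 OR NOT x4) AND ((((NOT x2 AND NOT x1) OR NOT NOT (x2 AND x1)) AND NOT x1) OR NOT NOT x4)   [De Morgan]
≡ (((x2 OR x1) AND (NOT x2 OR NOT x1)) OR x1 OR NOT x4) AND ((((NOT x2 AND NOT x1) OR (x2 AND x1)) AND NOT x1) OR NOT NOT x4)   [double negation]
≡ (((x2 OR x1) AND (NOT x2 OR NOT x1)) OR x1 OR NOT x4) AND ((((NOT x2 AND NOT x1) OR (x2 AND x1)) AND NOT x1) OR x4)   [double negation]
≡ (x2 OR x1 OR x1 OR NOT x4) AND (NOT x2 OR NOT x1 OR x1 OR NOT x4) AND (NOT x2 OR x2 OR x4) AND (NOT x2 OR x1 OR x4) AND (NOT x1 OR x2 OR x4) AND (NOT x1 OR x1 OR x4) AND (NOT x1 OR x4)   [distribute OR over AND]
≡ (x2 OR x1 OR NOT x4) AND (NOT x2 OR x1 OR x4) AND (NOT x1 OR x4)   [simplify]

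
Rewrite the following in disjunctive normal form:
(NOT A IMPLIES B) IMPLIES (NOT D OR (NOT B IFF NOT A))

(NOT A AND NOT B) OR NOT D OR (B AND A)

(NOT A IMPLIES B) IMPLIES (NOT D OR (NOT B IFF NOT A))
= NOT (NOT A IMPLIES B) OR NOT D OR (NOT B IFF NOT A)   (eliminate IMPLIES)
= NOT (NOT NOT A OR B) OR NOT D OR (NOT B IFF NOT A)   (eliminate IMPLIES)
= NOT (NOT NOT A OR B) OR NOT D OR ((NOT B IMPLIES NOT A) AND (NOT A IMPLIES NOT B))   (eliminate IFF)
= NOT (NOT NOT A OR B) OR NOT D OR ((NOT NOT B OR NOT A) AND (NOT A IMPLIES NOT B))   (eliminate IMPLIES)
= NOT (NOT NOT A OR B) OR NOT D OR ((NOT NOT B OR NOT A) AND (NOT NOT A OR NOT B))   (eliminate IMPLIES)
= (NOT NOT NOT A AND NOT B) OR NOT D OR ((NOT NOT B OR NOT A) AND (NOT NOT A OR NOT B))   (De Morgan)
= (NOT A AND NOT B) OR NOT D OR ((NOT NOT B OR NOT A) AND (NOT NOT A OR NOT B))   (double negation)
= (NOT A AND NOT B) OR NOT D OR ((B OR NOT A) AND (NOT NOT A OR NOT B))   (double negation)
= (NOT A AND NOT B) OR NOT D OR ((B OR NOT A) AND (A OR NOT B))   (double negation)
= (NOT A AND NOT B) OR NOT D OR (B AND A) OR (B AND NOT B) OR (NOT A AND A) OR (NOT A AND NOT B)   (distribute AND over OR)
= (NOT A AND NOT B) OR NOT D OR (B AND A)   (simplify)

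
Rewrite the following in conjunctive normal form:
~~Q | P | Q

Q | P

~~Q | P | Q
= Q | P | Q
= Q | P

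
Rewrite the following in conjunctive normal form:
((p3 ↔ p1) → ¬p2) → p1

((p3 ↔ p1) → ¬p2) → p1
≡ ¬((p3 ↔ p1) → ¬p2) ∨ p1   [eliminate →]
≡ ¬(¬(p3 ↔ p1) ∨ ¬p2) ∨ p1   [eliminate →]
≡ ¬(¬((p3 → p1) ∧ (p1 → p3)) ∨ ¬p2) ∨ p1   [eliminate ↔]
≡ ¬(¬((¬p3 ∨ p1) ∧ (p1 → p3)) ∨ ¬p2) ∨ p1   [eliminate →]
≡ ¬(¬((¬p3 ∨ p1) ∧ (¬p1 ∨ p3)) ∨ ¬p2) ∨ p1   [eliminate →]
≡ (¬¬((¬p3 ∨ p1) ∧ (¬p1 ∨ p3)) ∧ ¬¬p2) ∨ p1   [De Morgan]
≡ ((¬p3 ∨ p1) ∧ (¬p1 ∨ p3) ∧ ¬¬p2) ∨ p1   [double negation]
≡ ((¬p3 ∨ p1) ∧ (¬p1 ∨ p3) ∧ p2) ∨ p1   [double negation]
≡ (¬p3 ∨ p1 ∨ p1) ∧ (¬p1 ∨ p3 ∨ p1) ∧ (p2 ∨ p1)   [distribute ∨ over ∧]
≡ (¬p3 ∨ p1) ∧ (p2 ∨ p1)   [simplify]

(¬p3 ∨ p1) ∧ (p2 ∨ p1)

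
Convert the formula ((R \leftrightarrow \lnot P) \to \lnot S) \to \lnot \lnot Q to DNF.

((R \leftrightarrow \lnot P) \to \lnot S) \to \lnot \lnot Q
= \lnot ((R \leftrightarrow \lnot P) \to \lnot S) \lor \lnot \lnot Q   [eliminate \to]
= \lnot (\lnot (R \leftrightarrow \lnot P) \lor \lnot S) \lor \lnot \lnot Q   [eliminate \to]
= \lnot (\lnot ((R \to \lnot P) \land (\lnot P \to R)) \lor \lnot S) \lor \lnot \lnot Q   [eliminate \leftrightarrow]
= \lnot (\lnot ((\lnot R \lor \lnot P) \land (\lnot P \to R)) \lor \lnot S) \lor \lnot \lnot Q   [eliminate \to]
= \lnot (\lnot ((\lnot R \lor \lnot P) \land (\lnot \lnot P \lor R)) \lor \lnot S) \lor \lnot \lnot Q   [eliminate \to]
= (\lnot \lnot ((\lnot R \lor \lnot P) \land (\lnot \lnot P \lor R)) \land \lnot \lnot S) \lor \lnot \lnot Q   [De Morgan]
= ((\lnot R \lor \lnot P) \land (\lnot \lnot P \lor R) \land \lnot \lnot S) \lor \lnot \lnot Q   [double negation]
= ((\lnot R \lor \lnot P) \land (P \lor R) \land \lnot \lnot S) \lor \lnot \lnot Q   [double negation]
= ((\lnot R \lor \lnot P) \land (P \lor R) \land S) \lor \lnot \lnot Q   [double negation]
= ((\lnot R \lor \lnot P) \land (P \lor R) \land S) \lor Q   [double negation]
= (\lnot R \land P \land S) \lor (\lnot R \land R \land S) \lor (\lnot P \land P \land S) \lor (\lnot P \land R \land S) \lor Q   [distribute \land over \lor]
= (\lnot R \land P \land S) \lor (\lnot P \land R \land S) \lor Q   [simplify]

(\lnot R \land P \land S) \lor (\lnot P \land R \land S) \lor Q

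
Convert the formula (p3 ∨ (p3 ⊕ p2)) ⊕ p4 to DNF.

(p3 ∧ ¬p4) ∨ (¬p3 ∧ p2 ∧ ¬p4) ∨ (¬p3 ∧ ¬p2 ∧ p4)

(p3 ∨ (p3 ⊕ p2)) ⊕ p4
⇔ ((p3 ∨ (p3 ⊕ p2)) ∧ ¬p4) ∨ (¬(p3 ∨ (p3 ⊕ p2)) ∧ p4)   [expand ⊕]
⇔ ((p3 ∨ (p3 ∧ ¬p2) ∨ (¬p3 ∧ p2)) ∧ ¬p4) ∨ (¬(p3 ∨ (p3 ⊕ p2)) ∧ p4)   [expand ⊕]
⇔ ((p3 ∨ (p3 ∧ ¬p2) ∨ (¬p3 ∧ p2)) ∧ ¬p4) ∨ (¬(p3 ∨ (p3 ∧ ¬p2) ∨ (¬p3 ∧ p2)) ∧ p4)   [expand ⊕]
⇔ ((p3 ∨ (p3 ∧ ¬p2) ∨ (¬p3 ∧ p2)) ∧ ¬p4) ∨ (¬p3 ∧ ¬(p3 ∧ ¬p2) ∧ ¬(¬p3 ∧ p2) ∧ p4)   [De Morgan]
⇔ ((p3 ∨ (p3 ∧ ¬p2) ∨ (¬p3 ∧ p2)) ∧ ¬p4) ∨ (¬p3 ∧ (¬p3 ∨ ¬¬p2) ∧ ¬(¬p3 ∧ p2) ∧ p4)   [De Morgan]
⇔ ((p3 ∨ (p3 ∧ ¬p2) ∨ (¬p3 ∧ p2)) ∧ ¬p4) ∨ (¬p3 ∧ (¬p3 ∨ p2) ∧ ¬(¬p3 ∧ p2) ∧ p4)   [double negation]
⇔ ((p3 ∨ (p3 ∧ ¬p2) ∨ (¬p3 ∧ p2)) ∧ ¬p4) ∨ (¬p3 ∧ (¬p3 ∨ p2) ∧ (¬¬p3 ∨ ¬p2) ∧ p4)   [De Morgan]
⇔ ((p3 ∨ (p3 ∧ ¬p2) ∨ (¬p3 ∧ p2)) ∧ ¬p4) ∨ (¬p3 ∧ (¬p3 ∨ p2) ∧ (p3 ∨ ¬p2) ∧ p4)   [double negation]
⇔ (p3 ∧ ¬p4) ∨ (p3 ∧ ¬p2 ∧ ¬p4) ∨ (¬p3 ∧ p2 ∧ ¬p4) ∨ (¬p3 ∧ ¬p3 ∧ p3 ∧ p4) ∨ (¬p3 ∧ ¬p3 ∧ ¬p2 ∧ p4) ∨ (¬p3 ∧ p2 ∧ p3 ∧ p4) ∨ (¬p3 ∧ p2 ∧ ¬p2 ∧ p4)   [distribute ∧ over ∨]
⇔ (p3 ∧ ¬p4) ∨ (¬p3 ∧ p2 ∧ ¬p4) ∨ (¬p3 ∧ ¬p2 ∧ p4)   [simplify]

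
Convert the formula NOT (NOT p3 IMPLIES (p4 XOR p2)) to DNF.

(NOT p3 AND NOT p4 AND NOT p2) OR (NOT p3 AND p2 AND p4)

NOT (NOT p3 IMPLIES (p4 XOR p2))
⇔ NOT (NOT NOT p3 OR (p4 XOR p2))   [eliminate IMPLIES]
⇔ NOT (NOT NOT p3 OR (p4 AND NOT p2) OR (NOT p4 AND p2))   [expand XOR]
⇔ NOT NOT NOT p3 AND NOT (p4 AND NOT p2) AND NOT (NOT p4 AND p2)   [De Morgan]
⇔ NOT p3 AND NOT (p4 AND NOT p2) AND NOT (NOT p4 AND p2)   [double negation]
⇔ NOT p3 AND (NOT p4 OR NOT NOT p2) AND NOT (NOT p4 AND p2)   [De Morgan]
⇔ NOT p3 AND (NOT p4 OR p2) AND NOT (NOT p4 AND p2)   [double negation]
⇔ NOT p3 AND (NOT p4 OR p2) AND (NOT NOT p4 OR NOT p2)   [De Morgan]
⇔ NOT p3 AND (NOT p4 OR p2) AND (p4 OR NOT p2)   [double negation]
⇔ (NOT p3 AND NOT p4 AND p4) OR (NOT p3 AND NOT p4 AND NOT p2) OR (NOT p3 AND p2 AND p4) OR (NOT p3 AND p2 AND NOT p2)   [distribute AND over OR]
⇔ (NOT p3 AND NOT p4 AND NOT p2) OR (NOT p3 AND p2 AND p4)   [simplify]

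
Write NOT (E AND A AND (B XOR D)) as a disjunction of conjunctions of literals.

NOT E OR NOT A OR (NOT B AND NOT D) OR (D AND B)

NOT (E AND A AND (B XOR D))
≡ NOT (E AND A AND ((B AND NOT D) OR (NOT B AND D)))   — expand XOR
≡ NOT E OR NOT A OR NOT ((B AND NOT D) OR (NOT B AND D))   — De Morgan
≡ NOT E OR NOT A OR (NOT (B AND NOT D) AND NOT (NOT B AND D))   — De Morgan
≡ NOT E OR NOT A OR ((NOT B OR NOT NOT D) AND NOT (NOT B AND D))   — De Morgan
≡ NOT E OR NOT A OR ((NOT B OR D) AND NOT (NOT B AND D))   — double negation
≡ NOT E OR NOT A OR ((NOT B OR D) AND (NOT NOT B OR NOT D))   — De Morgan
≡ NOT E OR NOT A OR ((NOT B OR D) AND (B OR NOT D))   — double negation
≡ NOT E OR NOT A OR (NOT B AND B) OR (NOT B AND NOT D) OR (D AND B) OR (D AND NOT D)   — distribute AND over OR
≡ NOT E OR NOT A OR (NOT B AND NOT D) OR (D AND B)   — simplify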